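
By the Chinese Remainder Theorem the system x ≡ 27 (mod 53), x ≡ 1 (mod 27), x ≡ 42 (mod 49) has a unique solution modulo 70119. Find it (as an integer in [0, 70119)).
The moduli 53, 27, 49 are pairwise coprime, so by the CRT there is a unique solution mod 53·27·49 = 70119.
Solve by successive substitution. Start with x ≡ 27 (mod 53).
  Combine with x ≡ 1 (mod 27): write x = 27 + 53·t and require 27 + 53·t ≡ 1 (mod 27), i.e. 53·t ≡ 1 − 27 ≡ 1 (mod 27). Since 53^(−1) ≡ 26 (mod 27) (53 ≡ 26 (mod 27)), t ≡ 26·1 ≡ 26 (mod 27). So x ≡ 27 + 53·26 = 1405 (mod 1431).
  Combine with x ≡ 42 (mod 49): write x = 1405 + 1431·t and require 1405 + 1431·t ≡ 42 (mod 49), i.e. 1431·t ≡ 42 − 1405 ≡ 9 (mod 49). Since 1431^(−1) ≡ 5 (mod 49) (1431 ≡ 10 (mod 49)), t ≡ 5·9 ≡ 45 (mod 49). So x ≡ 1405 + 1431·45 = 65800 (mod 70119).
Unique solution in [0, 70119): x = 65800.

Final answer: x ≡ 65800 (mod 70119); the representative in [0, 70119) is 65800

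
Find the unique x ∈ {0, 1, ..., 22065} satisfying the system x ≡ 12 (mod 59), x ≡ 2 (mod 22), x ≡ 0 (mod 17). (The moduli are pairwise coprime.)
x ≡ 3434 (mod 22066); the representative in [0, 22066) is 3434

The moduli 59, 22, 17 are pairwise coprime, so by the CRT there is a unique solution mod 59·22·17 = 22066.
Solve by successive substitution. Start with x ≡ 12 (mod 59).
  Combine with x ≡ 2 (mod 22): write x = 12 + 59·t and require 12 + 59·t ≡ 2 (mod 22), i.e. 59·t ≡ 2 − 12 ≡ 12 (mod 22). Since 59^(−1) ≡ 3 (mod 22) (59 ≡ 15 (mod 22)), t ≡ 3·12 ≡ 14 (mod 22). So x ≡ 12 + 59·14 = 838 (mod 1298).
  Combine with x ≡ 0 (mod 17): write x = 838 + 1298·t and require 838 + 1298·t ≡ 0 (mod 17), i.e. 1298·t ≡ 0 − 838 ≡ 12 (mod 17). Since 1298^(−1) ≡ 3 (mod 17) (1298 ≡ 6 (mod 17)), t ≡ 3·12 ≡ 2 (mod 17). So x ≡ 838 + 1298·2 = 3434 (mod 22066).
Unique solution in [0, 22066): x = 3434.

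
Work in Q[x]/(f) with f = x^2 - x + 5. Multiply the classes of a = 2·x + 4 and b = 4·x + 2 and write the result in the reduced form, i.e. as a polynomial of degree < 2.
First multiply in Q[x] without reducing: a · b = 8·x^2 + 20·x + 8. Now divide by f(x) = x^2 - x + 5, eliminating the leading term at each step:
  leading term 8·x^2: subtract (8)·f(x) = 8·x^2 - 8·x + 40, leaving 28·x - 32
The degree is now < 2, so this is the remainder. Hence a · b ≡ 28·x - 32 in Q[x]/(f).

Final answer: a · b ≡ 28·x - 32 (mod f(x))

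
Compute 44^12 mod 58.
54

Use repeated squaring. Binary(12) = 1100. Walk through the bits of the exponent 12 left-to-right: at each bit after the leading one, square the running value, then multiply by 44 if the bit is 1 (always reducing mod 58):
  bit 1 = 1 (leading): start with 44.
  bit 2 = 1: square 44^2 = 1936 ≡ 22; bit is 1, so multiply 22·44 = 968 ≡ 40 (mod 58).
  bit 3 = 0: square 40^2 = 1600 ≡ 34 (mod 58).
  bit 4 = 0: square 34^2 = 1156 ≡ 54 (mod 58).
Final value: 44^12 ≡ 54 (mod 58).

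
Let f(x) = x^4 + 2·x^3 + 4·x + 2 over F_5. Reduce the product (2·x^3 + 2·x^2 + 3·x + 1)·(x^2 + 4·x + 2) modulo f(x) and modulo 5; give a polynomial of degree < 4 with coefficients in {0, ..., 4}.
a · b ≡ 3·x^3 + 4·x^2 + 2·x (mod f(x))

Multiply as integer polynomials: a · b = 2·x^5 + 10·x^4 + 15·x^3 + 17·x^2 + 10·x + 2. Reducing coefficients mod 5: a · b ≡ 2·x^5 + 2·x^2 + 2. Now divide by f(x) = x^4 + 2·x^3 + 4·x + 2 in F_5[x], eliminating the leading term at each step:
  leading term 2·x^5: subtract (2·x)·f(x) = 2·x^5 + 4·x^4 + 3·x^2 + 4·x, leaving x^4 + 4·x^2 + x + 2 (coefficients mod 5)
  leading term x^4: subtract (1)·f(x) = x^4 + 2·x^3 + 4·x + 2, leaving 3·x^3 + 4·x^2 + 2·x (coefficients mod 5)
The degree is now < 4, so this is the remainder. Hence a · b ≡ 3·x^3 + 4·x^2 + 2·x in F_5[x]/(f).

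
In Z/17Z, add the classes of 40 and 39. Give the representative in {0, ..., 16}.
11

Reduce the summands first: 40 ≡ 6, 39 ≡ 5 (mod 17), so 40 + 39 ≡ 6 + 5 (mod 17). 6 + 5 = 11; 11 = 0·17 + 11, so (40 + 39) mod 17 = 11.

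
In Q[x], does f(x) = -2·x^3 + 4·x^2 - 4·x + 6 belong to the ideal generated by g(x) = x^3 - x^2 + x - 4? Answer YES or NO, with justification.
NO

In Q[x] the ideal (g) consists of all multiples of g, so f ∈ (g) iff g | f, i.e. iff the remainder of f on division by g is 0. Divide f by g (g is monic, so eliminate the leading term of the running remainder at each step):
  leading term -2·x^3: subtract (-2)·g(x) = -2·x^3 + 2·x^2 - 2·x + 8, leaving 2·x^2 - 2·x - 2
The remainder r(x) = 2·x^2 - 2·x - 2 ≠ 0 (and deg r < deg g), so g ∤ f, i.e. f ∉ (g).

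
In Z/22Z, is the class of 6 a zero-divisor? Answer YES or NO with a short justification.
gcd(6, 22) = 2 > 1, so 6 is not a unit in Z/22Z. In Z/nZ every nonzero non-unit is a zero-divisor: explicitly, take b = 22/gcd = 11 ≠ 0 (mod 22); then 6·11 = 66 = 3·22, i.e. 6·11 ≡ 0 (mod 22). So 6 is a zero-divisor.

Final answer: YES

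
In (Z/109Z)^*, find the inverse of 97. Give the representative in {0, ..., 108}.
Apply the extended Euclidean algorithm to (109, 97), tracking rows (r, s, t) with s·109 + t·97 = r. Each division r_prev = q·r_cur + r_new produces the new row as (previous row) − q·(current row):
  row A: (109, 1, 0)   [1·109 + 0·97 = 109]
  row B: (97, 0, 1)   [0·109 + 1·97 = 97]
  109 = 1·97 + 12   → row C = row A − 1·row B = (12, 1, −1)   [check: 1·109 − 1·97 = 12]
  97 = 8·12 + 1   → row D = row B − 8·row C = (1, −8, 9)   [check: −8·109 + 9·97 = 1]
  12 = 12·1 + 0   → remainder 0, stop. gcd = 1 (last nonzero row D).
The gcd is 1, so 97 is invertible mod 109. The last nonzero row gives −8·109 + 9·97 = 1, so t = 9. So 97^(−1) ≡ 9 (mod 109). Verify: 97 · 9 = 873 ≡ 1 (mod 109). ✓

Final answer: 97^(−1) ≡ 9 (mod 109)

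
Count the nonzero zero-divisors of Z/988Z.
In Z/988Z each nonzero element is either a unit (gcd with 988 is 1) or a zero-divisor (gcd > 1). The number of units is φ(988): factorise 988 = 2^2 · 13 · 19, so φ(988) = (2^2 − 2^1) · (13 − 1) · (19 − 1) = 2 · 12 · 18 = 432. The nonzero elements number 988 − 1 = 987. Hence the nonzero zero-divisors number 987 − 432 = 555.

Final answer: Z/988Z has 555 nonzero zero-divisors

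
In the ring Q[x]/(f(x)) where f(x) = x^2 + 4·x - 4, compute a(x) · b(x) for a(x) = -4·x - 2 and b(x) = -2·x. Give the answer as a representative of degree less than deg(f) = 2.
First multiply in Q[x] without reducing: a · b = 8·x^2 + 4·x. Now divide by f(x) = x^2 + 4·x - 4, eliminating the leading term at each step:
  leading term 8·x^2: subtract (8)·f(x) = 8·x^2 + 32·x - 32, leaving 32 - 28·x
The degree is now < 2, so this is the remainder. Hence a · b ≡ 32 - 28·x in Q[x]/(f).

Final answer: a · b ≡ 32 - 28·x (mod f(x))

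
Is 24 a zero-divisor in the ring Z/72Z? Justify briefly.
gcd(24, 72) = 24 > 1, so 24 is not a unit in Z/72Z. In Z/nZ every nonzero non-unit is a zero-divisor: explicitly, take b = 72/gcd = 3 ≠ 0 (mod 72); then 24·3 = 72 = 1·72, i.e. 24·3 ≡ 0 (mod 72). So 24 is a zero-divisor.

Final answer: YES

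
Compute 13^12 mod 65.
Use repeated squaring. Binary(12) = 1100. Walk through the bits of the exponent 12 left-to-right: at each bit after the leading one, square the running value, then multiply by 13 if the bit is 1 (always reducing mod 65):
  bit 1 = 1 (leading): start with 13.
  bit 2 = 1: square 13^2 = 169 ≡ 39; bit is 1, so multiply 39·13 = 507 ≡ 52 (mod 65).
  bit 3 = 0: square 52^2 = 2704 ≡ 39 (mod 65).
  bit 4 = 0: square 39^2 = 1521 ≡ 26 (mod 65).
Final value: 13^12 ≡ 26 (mod 65).

Final answer: 26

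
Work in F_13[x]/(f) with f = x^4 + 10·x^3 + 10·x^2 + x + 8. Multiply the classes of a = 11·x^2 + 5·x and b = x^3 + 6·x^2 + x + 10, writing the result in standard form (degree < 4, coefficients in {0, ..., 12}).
a · b ≡ 9·x^3 + x (mod f(x))

Multiply as integer polynomials: a · b = 11·x^5 + 71·x^4 + 41·x^3 + 115·x^2 + 50·x. Reducing coefficients mod 13: a · b ≡ 11·x^5 + 6·x^4 + 2·x^3 + 11·x^2 + 11·x. Now divide by f(x) = x^4 + 10·x^3 + 10·x^2 + x + 8 in F_13[x], eliminating the leading term at each step:
  leading term 11·x^5: subtract (11·x)·f(x) = 11·x^5 + 6·x^4 + 6·x^3 + 11·x^2 + 10·x, leaving 9·x^3 + x (coefficients mod 13)
The degree is now < 4, so this is the remainder. Hence a · b ≡ 9·x^3 + x in F_13[x]/(f).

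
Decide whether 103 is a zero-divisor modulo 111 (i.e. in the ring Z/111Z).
NO

gcd(103, 111) = 1, so 103 is a unit in Z/111Z (it has a multiplicative inverse). A unit cannot be a zero-divisor: if 103·b ≡ 0 then multiplying both sides by 103^(−1) gives b ≡ 0. So 103 is not a zero-divisor.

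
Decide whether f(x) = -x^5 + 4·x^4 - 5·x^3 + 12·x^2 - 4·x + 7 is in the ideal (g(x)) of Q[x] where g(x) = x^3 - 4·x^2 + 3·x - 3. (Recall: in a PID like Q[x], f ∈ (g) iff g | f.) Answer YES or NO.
NO

In Q[x] the ideal (g) consists of all multiples of g, so f ∈ (g) iff g | f, i.e. iff the remainder of f on division by g is 0. Divide f by g (g is monic, so eliminate the leading term of the running remainder at each step):
  leading term -x^5: subtract (-x^2)·g(x) = -x^5 + 4·x^4 - 3·x^3 + 3·x^2, leaving -2·x^3 + 9·x^2 - 4·x + 7
  leading term -2·x^3: subtract (-2)·g(x) = -2·x^3 + 8·x^2 - 6·x + 6, leaving x^2 + 2·x + 1
The remainder r(x) = x^2 + 2·x + 1 ≠ 0 (and deg r < deg g), so g ∤ f, i.e. f ∉ (g).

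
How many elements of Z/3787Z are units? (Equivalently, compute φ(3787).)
An element a ∈ Z/3787Z is a unit iff gcd(a, 3787) = 1, so the number of units is φ(3787). φ is multiplicative, with φ(p^e) = p^e − p^(e−1). Factorise 3787 = 7 · 541. Then
  φ(3787) = (7 − 1) · (541 − 1) = 6 · 540 = 3240.

Final answer: Z/3787Z has φ(3787) = 3240 units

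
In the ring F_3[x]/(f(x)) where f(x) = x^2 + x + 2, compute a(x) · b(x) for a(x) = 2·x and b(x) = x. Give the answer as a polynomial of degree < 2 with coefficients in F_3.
a · b ≡ x + 2 (mod f(x))

Multiply as integer polynomials: a · b = 2·x^2. Reducing coefficients mod 3: a · b ≡ 2·x^2. Now divide by f(x) = x^2 + x + 2 in F_3[x], eliminating the leading term at each step:
  leading term 2·x^2: subtract (2)·f(x) = 2·x^2 + 2·x + 1, leaving x + 2 (coefficients mod 3)
The degree is now < 2, so this is the remainder. Hence a · b ≡ x + 2 in F_3[x]/(f).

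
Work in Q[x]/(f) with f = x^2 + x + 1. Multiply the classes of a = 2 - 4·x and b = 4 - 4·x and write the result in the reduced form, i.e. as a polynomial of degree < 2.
a · b ≡ -40·x - 8 (mod f(x))

First multiply in Q[x] without reducing: a · b = 16·x^2 - 24·x + 8. Now divide by f(x) = x^2 + x + 1, eliminating the leading term at each step:
  leading term 16·x^2: subtract (16)·f(x) = 16·x^2 + 16·x + 16, leaving -40·x - 8
The degree is now < 2, so this is the remainder. Hence a · b ≡ -40·x - 8 in Q[x]/(f).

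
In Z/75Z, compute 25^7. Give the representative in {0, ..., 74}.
Use repeated squaring. Binary(7) = 111. Walk through the bits of the exponent 7 left-to-right: at each bit after the leading one, square the running value, then multiply by 25 if the bit is 1 (always reducing mod 75):
  bit 1 = 1 (leading): start with 25.
  bit 2 = 1: square 25^2 = 625 ≡ 25; bit is 1, so multiply 25·25 = 625 ≡ 25 (mod 75).
  bit 3 = 1: square 25^2 = 625 ≡ 25; bit is 1, so multiply 25·25 = 625 ≡ 25 (mod 75).
Final value: 25^7 ≡ 25 (mod 75).

Final answer: 25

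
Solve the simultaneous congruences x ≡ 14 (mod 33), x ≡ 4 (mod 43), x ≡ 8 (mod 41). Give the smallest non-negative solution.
x ≡ 7142 (mod 58179); the representative in [0, 58179) is 7142

The moduli 33, 43, 41 are pairwise coprime, so by the CRT there is a unique solution mod 33·43·41 = 58179.
Solve by successive substitution. Start with x ≡ 14 (mod 33).
  Combine with x ≡ 4 (mod 43): write x = 14 + 33·t and require 14 + 33·t ≡ 4 (mod 43), i.e. 33·t ≡ 4 − 14 ≡ 33 (mod 43). Since 33^(−1) ≡ 30 (mod 43), t ≡ 30·33 ≡ 1 (mod 43). So x ≡ 14 + 33·1 = 47 (mod 1419).
  Combine with x ≡ 8 (mod 41): write x = 47 + 1419·t and require 47 + 1419·t ≡ 8 (mod 41), i.e. 1419·t ≡ 8 − 47 ≡ 2 (mod 41). Since 1419^(−1) ≡ 23 (mod 41) (1419 ≡ 25 (mod 41)), t ≡ 23·2 ≡ 5 (mod 41). So x ≡ 47 + 1419·5 = 7142 (mod 58179).
Unique solution in [0, 58179): x = 7142.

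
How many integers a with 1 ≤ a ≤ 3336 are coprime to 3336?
1104

The number of a ∈ {1, ..., 3336} with gcd(a, 3336) = 1 is by definition Euler's totient φ(3336). φ is multiplicative, with φ(p^e) = p^e − p^(e−1). Factorise 3336 = 2^3 · 3 · 139. Then
  φ(3336) = (2^3 − 2^2) · (3 − 1) · (139 − 1) = 4 · 2 · 138 = 1104.
So there are 1104 such integers.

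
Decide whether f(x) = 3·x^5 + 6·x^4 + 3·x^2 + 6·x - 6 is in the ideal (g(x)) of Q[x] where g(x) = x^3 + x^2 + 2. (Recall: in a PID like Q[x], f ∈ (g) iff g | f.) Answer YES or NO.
In Q[x] the ideal (g) consists of all multiples of g, so f ∈ (g) iff g | f, i.e. iff the remainder of f on division by g is 0. Divide f by g (g is monic, so eliminate the leading term of the running remainder at each step):
  leading term 3·x^5: subtract (3·x^2)·g(x) = 3·x^5 + 3·x^4 + 6·x^2, leaving 3·x^4 - 3·x^2 + 6·x - 6
  leading term 3·x^4: subtract (3·x)·g(x) = 3·x^4 + 3·x^3 + 6·x, leaving -3·x^3 - 3·x^2 - 6
  leading term -3·x^3: subtract (-3)·g(x) = -3·x^3 - 3·x^2 - 6, leaving 0
The remainder is 0, so f(x) = g(x) · h(x) with h(x) = 3·x^2 + 3·x - 3. Hence g | f, i.e. f ∈ (g).

Final answer: YES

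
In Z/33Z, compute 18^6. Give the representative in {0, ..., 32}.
15

Use repeated squaring. Binary(6) = 110. Walk through the bits of the exponent 6 left-to-right: at each bit after the leading one, square the running value, then multiply by 18 if the bit is 1 (always reducing mod 33):
  bit 1 = 1 (leading): start with 18.
  bit 2 = 1: square 18^2 = 324 ≡ 27; bit is 1, so multiply 27·18 = 486 ≡ 24 (mod 33).
  bit 3 = 0: square 24^2 = 576 ≡ 15 (mod 33).
Final value: 18^6 ≡ 15 (mod 33).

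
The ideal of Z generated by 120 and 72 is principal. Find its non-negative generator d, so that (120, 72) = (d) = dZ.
In the PID Z, (a, b) is generated by gcd(a, b). Compute gcd(120, 72) with the extended Euclidean algorithm, tracking rows (r, s, t) with s·120 + t·72 = r:
  row A: (120, 1, 0)   [1·120 + 0·72 = 120]
  row B: (72, 0, 1)   [0·120 + 1·72 = 72]
  120 = 1·72 + 48   → row C = row A − 1·row B = (48, 1, −1)   [check: 1·120 − 1·72 = 48]
  72 = 1·48 + 24   → row D = row B − 1·row C = (24, −1, 2)   [check: −1·120 + 2·72 = 24]
  48 = 2·24 + 0   → remainder 0, stop. gcd = 24 (last nonzero row D).
So gcd(120, 72) = 24, with Bézout identity −1·120 + 2·72 = 24. Containment (⊇): the Bézout identity exhibits 24 as an element of (120, 72), giving (24) ⊆ (120, 72). Containment (⊆): since 24 | 120 and 24 | 72 (120 = 24·5, 72 = 24·3), every Z-linear combination of 120 and 72 is divisible by 24, so (120, 72) ⊆ (24). Therefore (120, 72) = (24), d = 24.

Final answer: (120, 72) = (24); d = 24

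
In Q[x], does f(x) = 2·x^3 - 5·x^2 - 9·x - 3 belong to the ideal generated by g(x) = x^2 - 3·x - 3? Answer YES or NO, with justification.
YES

In Q[x] the ideal (g) consists of all multiples of g, so f ∈ (g) iff g | f, i.e. iff the remainder of f on division by g is 0. Divide f by g (g is monic, so eliminate the leading term of the running remainder at each step):
  leading term 2·x^3: subtract (2·x)·g(x) = 2·x^3 - 6·x^2 - 6·x, leaving x^2 - 3·x - 3
  leading term x^2: subtract (1)·g(x) = x^2 - 3·x - 3, leaving 0
The remainder is 0, so f(x) = g(x) · h(x) with h(x) = 2·x + 1. Hence g | f, i.e. f ∈ (g).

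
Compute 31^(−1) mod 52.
31^(−1) ≡ 47 (mod 52)

Apply the extended Euclidean algorithm to (52, 31), tracking rows (r, s, t) with s·52 + t·31 = r. Each division r_prev = q·r_cur + r_new produces the new row as (previous row) − q·(current row):
  row A: (52, 1, 0)   [1·52 + 0·31 = 52]
  row B: (31, 0, 1)   [0·52 + 1·31 = 31]
  52 = 1·31 + 21   → row C = row A − 1·row B = (21, 1, −1)   [check: 1·52 − 1·31 = 21]
  31 = 1·21 + 10   → row D = row B − 1·row C = (10, −1, 2)   [check: −1·52 + 2·31 = 10]
  21 = 2·10 + 1   → row E = row C − 2·row D = (1, 3, −5)   [check: 3·52 − 5·31 = 1]
  10 = 10·1 + 0   → remainder 0, stop. gcd = 1 (last nonzero row E).
The gcd is 1, so 31 is invertible mod 52. The last nonzero row gives 3·52 − 5·31 = 1, so t = −5. So 31^(−1) ≡ −5 ≡ 47 (mod 52). Verify: 31 · 47 = 1457 ≡ 1 (mod 52). ✓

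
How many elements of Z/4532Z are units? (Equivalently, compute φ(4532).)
Z/4532Z has φ(4532) = 2040 units

An element a ∈ Z/4532Z is a unit iff gcd(a, 4532) = 1, so the number of units is φ(4532). φ is multiplicative, with φ(p^e) = p^e − p^(e−1). Factorise 4532 = 2^2 · 11 · 103. Then
  φ(4532) = (2^2 − 2^1) · (11 − 1) · (103 − 1) = 2 · 10 · 102 = 2040.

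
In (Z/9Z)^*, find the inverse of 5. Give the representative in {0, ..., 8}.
Apply the extended Euclidean algorithm to (9, 5), tracking rows (r, s, t) with s·9 + t·5 = r. Each division r_prev = q·r_cur + r_new produces the new row as (previous row) − q·(current row):
  row A: (9, 1, 0)   [1·9 + 0·5 = 9]
  row B: (5, 0, 1)   [0·9 + 1·5 = 5]
  9 = 1·5 + 4   → row C = row A − 1·row B = (4, 1, −1)   [check: 1·9 − 1·5 = 4]
  5 = 1·4 + 1   → row D = row B − 1·row C = (1, −1, 2)   [check: −1·9 + 2·5 = 1]
  4 = 4·1 + 0   → remainder 0, stop. gcd = 1 (last nonzero row D).
The gcd is 1, so 5 is invertible mod 9. The last nonzero row gives −1·9 + 2·5 = 1, so t = 2. So 5^(−1) ≡ 2 (mod 9). Verify: 5 · 2 = 10 ≡ 1 (mod 9). ✓

Final answer: 5^(−1) ≡ 2 (mod 9)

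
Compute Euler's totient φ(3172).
φ(3172) = 1440

φ is multiplicative, with φ(p^e) = p^e − p^(e−1). Factorise 3172 = 2^2 · 13 · 61. Then
  φ(3172) = (2^2 − 2^1) · (13 − 1) · (61 − 1) = 2 · 12 · 60 = 1440.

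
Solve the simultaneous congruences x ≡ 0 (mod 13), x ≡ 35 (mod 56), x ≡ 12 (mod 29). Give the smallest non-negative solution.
x ≡ 16107 (mod 21112); the representative in [0, 21112) is 16107

The moduli 13, 56, 29 are pairwise coprime, so by the CRT there is a unique solution mod 13·56·29 = 21112.
Solve by successive substitution. Start with x ≡ 0 (mod 13).
  Combine with x ≡ 35 (mod 56): write x = 13·t and require 13·t ≡ 35 (mod 56). Since 13^(−1) ≡ 13 (mod 56), t ≡ 13·35 ≡ 7 (mod 56). So x ≡ 13·7 = 91 (mod 728).
  Combine with x ≡ 12 (mod 29): write x = 91 + 728·t and require 91 + 728·t ≡ 12 (mod 29), i.e. 728·t ≡ 12 − 91 ≡ 8 (mod 29). Since 728^(−1) ≡ 10 (mod 29) (728 ≡ 3 (mod 29)), t ≡ 10·8 ≡ 22 (mod 29). So x ≡ 91 + 728·22 = 16107 (mod 21112).
Unique solution in [0, 21112): x = 16107.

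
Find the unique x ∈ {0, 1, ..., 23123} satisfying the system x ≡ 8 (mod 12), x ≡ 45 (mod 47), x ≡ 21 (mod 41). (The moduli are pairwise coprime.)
The moduli 12, 47, 41 are pairwise coprime, so by the CRT there is a unique solution mod 12·47·41 = 23124.
Solve by successive substitution. Start with x ≡ 8 (mod 12).
  Combine with x ≡ 45 (mod 47): write x = 8 + 12·t and require 8 + 12·t ≡ 45 (mod 47), i.e. 12·t ≡ 45 − 8 ≡ 37 (mod 47). Since 12^(−1) ≡ 4 (mod 47), t ≡ 4·37 ≡ 7 (mod 47). So x ≡ 8 + 12·7 = 92 (mod 564).
  Combine with x ≡ 21 (mod 41): write x = 92 + 564·t and require 92 + 564·t ≡ 21 (mod 41), i.e. 564·t ≡ 21 − 92 ≡ 11 (mod 41). Since 564^(−1) ≡ 4 (mod 41) (564 ≡ 31 (mod 41)), t ≡ 4·11 ≡ 3 (mod 41). So x ≡ 92 + 564·3 = 1784 (mod 23124).
Unique solution in [0, 23124): x = 1784.

Final answer: x ≡ 1784 (mod 23124); the representative in [0, 23124) is 1784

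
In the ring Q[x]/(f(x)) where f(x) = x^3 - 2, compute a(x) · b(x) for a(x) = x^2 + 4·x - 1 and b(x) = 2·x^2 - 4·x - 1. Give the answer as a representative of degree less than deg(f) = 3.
a · b ≡ -19·x^2 + 4·x + 9 (mod f(x))

First multiply in Q[x] without reducing: a · b = 2·x^4 + 4·x^3 - 19·x^2 + 1. Now divide by f(x) = x^3 - 2, eliminating the leading term at each step:
  leading term 2·x^4: subtract (2·x)·f(x) = 2·x^4 - 4·x, leaving 4·x^3 - 19·x^2 + 4·x + 1
  leading term 4·x^3: subtract (4)·f(x) = 4·x^3 - 8, leaving -19·x^2 + 4·x + 9
The degree is now < 3, so this is the remainder. Hence a · b ≡ -19·x^2 + 4·x + 9 in Q[x]/(f).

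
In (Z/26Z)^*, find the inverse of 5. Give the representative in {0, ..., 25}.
Apply the extended Euclidean algorithm to (26, 5), tracking rows (r, s, t) with s·26 + t·5 = r. Each division r_prev = q·r_cur + r_new produces the new row as (previous row) − q·(current row):
  row A: (26, 1, 0)   [1·26 + 0·5 = 26]
  row B: (5, 0, 1)   [0·26 + 1·5 = 5]
  26 = 5·5 + 1   → row C = row A − 5·row B = (1, 1, −5)   [check: 1·26 − 5·5 = 1]
  5 = 5·1 + 0   → remainder 0, stop. gcd = 1 (last nonzero row C).
The gcd is 1, so 5 is invertible mod 26. The last nonzero row gives 1·26 − 5·5 = 1, so t = −5. So 5^(−1) ≡ −5 ≡ 21 (mod 26). Verify: 5 · 21 = 105 ≡ 1 (mod 26). ✓

Final answer: 5^(−1) ≡ 21 (mod 26)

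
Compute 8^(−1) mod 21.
Apply the extended Euclidean algorithm to (21, 8), tracking rows (r, s, t) with s·21 + t·8 = r. Each division r_prev = q·r_cur + r_new produces the new row as (previous row) − q·(current row):
  row A: (21, 1, 0)   [1·21 + 0·8 = 21]
  row B: (8, 0, 1)   [0·21 + 1·8 = 8]
  21 = 2·8 + 5   → row C = row A − 2·row B = (5, 1, −2)   [check: 1·21 − 2·8 = 5]
  8 = 1·5 + 3   → row D = row B − 1·row C = (3, −1, 3)   [check: −1·21 + 3·8 = 3]
  5 = 1·3 + 2   → row E = row C − 1·row D = (2, 2, −5)   [check: 2·21 − 5·8 = 2]
  3 = 1·2 + 1   → row F = row D − 1·row E = (1, −3, 8)   [check: −3·21 + 8·8 = 1]
  2 = 2·1 + 0   → remainder 0, stop. gcd = 1 (last nonzero row F).
The gcd is 1, so 8 is invertible mod 21. The last nonzero row gives −3·21 + 8·8 = 1, so t = 8. So 8^(−1) ≡ 8 (mod 21). Verify: 8 · 8 = 64 ≡ 1 (mod 21). ✓

Final answer: 8^(−1) ≡ 8 (mod 21)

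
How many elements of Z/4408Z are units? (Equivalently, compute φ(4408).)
An element a ∈ Z/4408Z is a unit iff gcd(a, 4408) = 1, so the number of units is φ(4408). φ is multiplicative, with φ(p^e) = p^e − p^(e−1). Factorise 4408 = 2^3 · 19 · 29. Then
  φ(4408) = (2^3 − 2^2) · (19 − 1) · (29 − 1) = 4 · 18 · 28 = 2016.

Final answer: Z/4408Z has φ(4408) = 2016 units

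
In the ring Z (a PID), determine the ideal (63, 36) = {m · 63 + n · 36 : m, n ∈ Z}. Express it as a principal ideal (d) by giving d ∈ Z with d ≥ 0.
In the PID Z, (a, b) is generated by gcd(a, b). Compute gcd(63, 36) with the extended Euclidean algorithm, tracking rows (r, s, t) with s·63 + t·36 = r:
  row A: (63, 1, 0)   [1·63 + 0·36 = 63]
  row B: (36, 0, 1)   [0·63 + 1·36 = 36]
  63 = 1·36 + 27   → row C = row A − 1·row B = (27, 1, −1)   [check: 1·63 − 1·36 = 27]
  36 = 1·27 + 9   → row D = row B − 1·row C = (9, −1, 2)   [check: −1·63 + 2·36 = 9]
  27 = 3·9 + 0   → remainder 0, stop. gcd = 9 (last nonzero row D).
So gcd(63, 36) = 9, with Bézout identity −1·63 + 2·36 = 9. Containment (⊇): the Bézout identity exhibits 9 as an element of (63, 36), giving (9) ⊆ (63, 36). Containment (⊆): since 9 | 63 and 9 | 36 (63 = 9·7, 36 = 9·4), every Z-linear combination of 63 and 36 is divisible by 9, so (63, 36) ⊆ (9). Therefore (63, 36) = (9), d = 9.

Final answer: (63, 36) = (9); d = 9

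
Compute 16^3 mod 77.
Use repeated squaring. Binary(3) = 11. Walk through the bits of the exponent 3 left-to-right: at each bit after the leading one, square the running value, then multiply by 16 if the bit is 1 (always reducing mod 77):
  bit 1 = 1 (leading): start with 16.
  bit 2 = 1: square 16^2 = 256 ≡ 25; bit is 1, so multiply 25·16 = 400 ≡ 15 (mod 77).
Final value: 16^3 ≡ 15 (mod 77).

Final answer: 15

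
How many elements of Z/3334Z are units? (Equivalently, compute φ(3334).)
Z/3334Z has φ(3334) = 1666 units

An element a ∈ Z/3334Z is a unit iff gcd(a, 3334) = 1, so the number of units is φ(3334). φ is multiplicative, with φ(p^e) = p^e − p^(e−1). Factorise 3334 = 2 · 1667. Then
  φ(3334) = (2 − 1) · (1667 − 1) = 1 · 1666 = 1666.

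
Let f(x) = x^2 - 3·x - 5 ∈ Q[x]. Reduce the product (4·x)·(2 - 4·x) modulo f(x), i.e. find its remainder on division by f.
a · b ≡ -40·x - 80 (mod f(x))

First multiply in Q[x] without reducing: a · b = -16·x^2 + 8·x. Now divide by f(x) = x^2 - 3·x - 5, eliminating the leading term at each step:
  leading term -16·x^2: subtract (-16)·f(x) = -16·x^2 + 48·x + 80, leaving -40·x - 80
The degree is now < 2, so this is the remainder. Hence a · b ≡ -40·x - 80 in Q[x]/(f).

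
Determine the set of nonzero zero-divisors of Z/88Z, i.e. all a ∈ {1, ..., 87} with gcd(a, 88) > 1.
An element a ∈ Z/88Z (with a ≠ 0) is a zero-divisor iff gcd(a, 88) > 1 (because a is a unit precisely when gcd(a, n) = 1, and in Z/nZ every nonzero, non-unit element is a zero-divisor). Scan a = 1, ..., 87 and keep those with gcd(a, 88) > 1:
  gcd(2, 88) = 2, gcd(4, 88) = 4, gcd(6, 88) = 2, gcd(8, 88) = 8, gcd(10, 88) = 2, gcd(11, 88) = 11, gcd(12, 88) = 4, gcd(14, 88) = 2, gcd(16, 88) = 8, gcd(18, 88) = 2, gcd(20, 88) = 4, gcd(22, 88) = 22, gcd(24, 88) = 8, gcd(26, 88) = 2, gcd(28, 88) = 4, gcd(30, 88) = 2, gcd(32, 88) = 8, gcd(33, 88) = 11, gcd(34, 88) = 2, gcd(36, 88) = 4, gcd(38, 88) = 2, gcd(40, 88) = 8, gcd(42, 88) = 2, gcd(44, 88) = 44, gcd(46, 88) = 2, gcd(48, 88) = 8, gcd(50, 88) = 2, gcd(52, 88) = 4, gcd(54, 88) = 2, gcd(55, 88) = 11, gcd(56, 88) = 8, gcd(58, 88) = 2, gcd(60, 88) = 4, gcd(62, 88) = 2, gcd(64, 88) = 8, gcd(66, 88) = 22, gcd(68, 88) = 4, gcd(70, 88) = 2, gcd(72, 88) = 8, gcd(74, 88) = 2, gcd(76, 88) = 4, gcd(77, 88) = 11, gcd(78, 88) = 2, gcd(80, 88) = 8, gcd(82, 88) = 2, gcd(84, 88) = 4, gcd(86, 88) = 2.
All other a ∈ {1, ..., 87} have gcd(a, 88) = 1 and are units. So the nonzero zero-divisors are exactly the 47 values of a appearing in this scan.

Final answer: nonzero zero-divisors of Z/88Z = {2, 4, 6, 8, 10, 11, 12, 14, 16, 18, 20, 22, 24, 26, 28, 30, 32, 33, 34, 36, 38, 40, 42, 44, 46, 48, 50, 52, 54, 55, 56, 58, 60, 62, 64, 66, 68, 70, 72, 74, 76, 77, 78, 80, 82, 84, 86}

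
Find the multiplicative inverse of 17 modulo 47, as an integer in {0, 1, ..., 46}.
Apply the extended Euclidean algorithm to (47, 17), tracking rows (r, s, t) with s·47 + t·17 = r. Each division r_prev = q·r_cur + r_new produces the new row as (previous row) − q·(current row):
  row A: (47, 1, 0)   [1·47 + 0·17 = 47]
  row B: (17, 0, 1)   [0·47 + 1·17 = 17]
  47 = 2·17 + 13   → row C = row A − 2·row B = (13, 1, −2)   [check: 1·47 − 2·17 = 13]
  17 = 1·13 + 4   → row D = row B − 1·row C = (4, −1, 3)   [check: −1·47 + 3·17 = 4]
  13 = 3·4 + 1   → row E = row C − 3·row D = (1, 4, −11)   [check: 4·47 − 11·17 = 1]
  4 = 4·1 + 0   → remainder 0, stop. gcd = 1 (last nonzero row E).
The gcd is 1, so 17 is invertible mod 47. The last nonzero row gives 4·47 − 11·17 = 1, so t = −11. So 17^(−1) ≡ −11 ≡ 36 (mod 47). Verify: 17 · 36 = 612 ≡ 1 (mod 47). ✓

Final answer: 17^(−1) ≡ 36 (mod 47)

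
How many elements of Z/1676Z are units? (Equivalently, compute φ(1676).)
An element a ∈ Z/1676Z is a unit iff gcd(a, 1676) = 1, so the number of units is φ(1676). φ is multiplicative, with φ(p^e) = p^e − p^(e−1). Factorise 1676 = 2^2 · 419. Then
  φ(1676) = (2^2 − 2^1) · (419 − 1) = 2 · 418 = 836.

Final answer: Z/1676Z has φ(1676) = 836 units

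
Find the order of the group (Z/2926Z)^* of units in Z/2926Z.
|(Z/2926Z)^*| = 1080

(Z/2926Z)^* consists of the classes a with gcd(a, 2926) = 1, so its order is φ(2926). φ is multiplicative, with φ(p^e) = p^e − p^(e−1). Factorise 2926 = 2 · 7 · 11 · 19. Then
  φ(2926) = (2 − 1) · (7 − 1) · (11 − 1) · (19 − 1) = 1 · 6 · 10 · 18 = 1080.
Thus |(Z/2926Z)^*| = 1080.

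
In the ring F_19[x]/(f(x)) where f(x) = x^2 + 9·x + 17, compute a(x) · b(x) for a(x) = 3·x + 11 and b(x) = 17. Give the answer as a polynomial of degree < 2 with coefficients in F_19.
a · b ≡ 13·x + 16 (mod f(x))

Multiply as integer polynomials: a · b = 51·x + 187. Reducing coefficients mod 19: a · b ≡ 13·x + 16. This already has degree < 2, so no reduction by f is needed. Hence a · b ≡ 13·x + 16 in F_19[x]/(f).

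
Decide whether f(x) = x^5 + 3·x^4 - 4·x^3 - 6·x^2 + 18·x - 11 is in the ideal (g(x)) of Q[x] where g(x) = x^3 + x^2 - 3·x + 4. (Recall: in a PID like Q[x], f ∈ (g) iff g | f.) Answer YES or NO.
NO

In Q[x] the ideal (g) consists of all multiples of g, so f ∈ (g) iff g | f, i.e. iff the remainder of f on division by g is 0. Divide f by g (g is monic, so eliminate the leading term of the running remainder at each step):
  leading term x^5: subtract (x^2)·g(x) = x^5 + x^4 - 3·x^3 + 4·x^2, leaving 2·x^4 - x^3 - 10·x^2 + 18·x - 11
  leading term 2·x^4: subtract (2·x)·g(x) = 2·x^4 + 2·x^3 - 6·x^2 + 8·x, leaving -3·x^3 - 4·x^2 + 10·x - 11
  leading term -3·x^3: subtract (-3)·g(x) = -3·x^3 - 3·x^2 + 9·x - 12, leaving -x^2 + x + 1
The remainder r(x) = -x^2 + x + 1 ≠ 0 (and deg r < deg g), so g ∤ f, i.e. f ∉ (g).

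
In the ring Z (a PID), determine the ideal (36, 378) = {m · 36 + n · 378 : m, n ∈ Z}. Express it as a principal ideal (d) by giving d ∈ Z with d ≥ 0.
In the PID Z, (a, b) is generated by gcd(a, b). Compute gcd(378, 36) with the extended Euclidean algorithm, tracking rows (r, s, t) with s·378 + t·36 = r:
  row A: (378, 1, 0)   [1·378 + 0·36 = 378]
  row B: (36, 0, 1)   [0·378 + 1·36 = 36]
  378 = 10·36 + 18   → row C = row A − 10·row B = (18, 1, −10)   [check: 1·378 − 10·36 = 18]
  36 = 2·18 + 0   → remainder 0, stop. gcd = 18 (last nonzero row C).
So gcd(36, 378) = 18, with Bézout identity 1·378 − 10·36 = 18. Containment (⊇): the Bézout identity exhibits 18 as an element of (36, 378), giving (18) ⊆ (36, 378). Containment (⊆): since 18 | 36 and 18 | 378 (36 = 18·2, 378 = 18·21), every Z-linear combination of 36 and 378 is divisible by 18, so (36, 378) ⊆ (18). Therefore (36, 378) = (18), d = 18.

Final answer: (36, 378) = (18); d = 18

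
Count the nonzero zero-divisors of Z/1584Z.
Z/1584Z has 1103 nonzero zero-divisors

In Z/1584Z each nonzero element is either a unit (gcd with 1584 is 1) or a zero-divisor (gcd > 1). The number of units is φ(1584): factorise 1584 = 2^4 · 3^2 · 11, so φ(1584) = (2^4 − 2^3) · (3^2 − 3^1) · (11 − 1) = 8 · 6 · 10 = 480. The nonzero elements number 1584 − 1 = 1583. Hence the nonzero zero-divisors number 1583 − 480 = 1103.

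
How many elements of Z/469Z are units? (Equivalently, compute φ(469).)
An element a ∈ Z/469Z is a unit iff gcd(a, 469) = 1, so the number of units is φ(469). φ is multiplicative, with φ(p^e) = p^e − p^(e−1). Factorise 469 = 7 · 67. Then
  φ(469) = (7 − 1) · (67 − 1) = 6 · 66 = 396.

Final answer: Z/469Z has φ(469) = 396 units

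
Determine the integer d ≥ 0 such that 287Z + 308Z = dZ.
In the PID Z, (a, b) is generated by gcd(a, b). Compute gcd(308, 287) with the extended Euclidean algorithm, tracking rows (r, s, t) with s·308 + t·287 = r:
  row A: (308, 1, 0)   [1·308 + 0·287 = 308]
  row B: (287, 0, 1)   [0·308 + 1·287 = 287]
  308 = 1·287 + 21   → row C = row A − 1·row B = (21, 1, −1)   [check: 1·308 − 1·287 = 21]
  287 = 13·21 + 14   → row D = row B − 13·row C = (14, −13, 14)   [check: −13·308 + 14·287 = 14]
  21 = 1·14 + 7   → row E = row C − 1·row D = (7, 14, −15)   [check: 14·308 − 15·287 = 7]
  14 = 2·7 + 0   → remainder 0, stop. gcd = 7 (last nonzero row E).
So gcd(287, 308) = 7, with Bézout identity 14·308 − 15·287 = 7. Containment (⊇): the Bézout identity exhibits 7 as an element of (287, 308), giving (7) ⊆ (287, 308). Containment (⊆): since 7 | 287 and 7 | 308 (287 = 7·41, 308 = 7·44), every Z-linear combination of 287 and 308 is divisible by 7, so (287, 308) ⊆ (7). Therefore (287, 308) = (7), d = 7.

Final answer: (287, 308) = (7); d = 7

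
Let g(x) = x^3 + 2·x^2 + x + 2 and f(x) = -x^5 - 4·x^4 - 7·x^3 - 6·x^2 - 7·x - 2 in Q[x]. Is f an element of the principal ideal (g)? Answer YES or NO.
NO

In Q[x] the ideal (g) consists of all multiples of g, so f ∈ (g) iff g | f, i.e. iff the remainder of f on division by g is 0. Divide f by g (g is monic, so eliminate the leading term of the running remainder at each step):
  leading term -x^5: subtract (-x^2)·g(x) = -x^5 - 2·x^4 - x^3 - 2·x^2, leaving -2·x^4 - 6·x^3 - 4·x^2 - 7·x - 2
  leading term -2·x^4: subtract (-2·x)·g(x) = -2·x^4 - 4·x^3 - 2·x^2 - 4·x, leaving -2·x^3 - 2·x^2 - 3·x - 2
  leading term -2·x^3: subtract (-2)·g(x) = -2·x^3 - 4·x^2 - 2·x - 4, leaving 2·x^2 - x + 2
The remainder r(x) = 2·x^2 - x + 2 ≠ 0 (and deg r < deg g), so g ∤ f, i.e. f ∉ (g).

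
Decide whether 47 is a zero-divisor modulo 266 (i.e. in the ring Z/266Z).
gcd(47, 266) = 1, so 47 is a unit in Z/266Z (it has a multiplicative inverse). A unit cannot be a zero-divisor: if 47·b ≡ 0 then multiplying both sides by 47^(−1) gives b ≡ 0. So 47 is not a zero-divisor.

Final answer: NO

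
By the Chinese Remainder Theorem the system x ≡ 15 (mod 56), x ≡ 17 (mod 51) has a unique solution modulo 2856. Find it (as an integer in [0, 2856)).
x ≡ 1751 (mod 2856); the representative in [0, 2856) is 1751

The moduli 56, 51 are pairwise coprime, so by the CRT there is a unique solution mod 56·51 = 2856.
Solve by successive substitution. Start with x ≡ 15 (mod 56).
  Combine with x ≡ 17 (mod 51): write x = 15 + 56·t and require 15 + 56·t ≡ 17 (mod 51), i.e. 56·t ≡ 17 − 15 ≡ 2 (mod 51). Since 56^(−1) ≡ 41 (mod 51) (56 ≡ 5 (mod 51)), t ≡ 41·2 ≡ 31 (mod 51). So x ≡ 15 + 56·31 = 1751 (mod 2856).
Unique solution in [0, 2856): x = 1751.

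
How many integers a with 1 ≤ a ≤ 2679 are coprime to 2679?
1656

The number of a ∈ {1, ..., 2679} with gcd(a, 2679) = 1 is by definition Euler's totient φ(2679). φ is multiplicative, with φ(p^e) = p^e − p^(e−1). Factorise 2679 = 3 · 19 · 47. Then
  φ(2679) = (3 − 1) · (19 − 1) · (47 − 1) = 2 · 18 · 46 = 1656.
So there are 1656 such integers.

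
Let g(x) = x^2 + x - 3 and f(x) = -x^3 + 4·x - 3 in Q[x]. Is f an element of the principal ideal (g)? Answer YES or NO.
YES

In Q[x] the ideal (g) consists of all multiples of g, so f ∈ (g) iff g | f, i.e. iff the remainder of f on division by g is 0. Divide f by g (g is monic, so eliminate the leading term of the running remainder at each step):
  leading term -x^3: subtract (-x)·g(x) = -x^3 - x^2 + 3·x, leaving x^2 + x - 3
  leading term x^2: subtract (1)·g(x) = x^2 + x - 3, leaving 0
The remainder is 0, so f(x) = g(x) · h(x) with h(x) = 1 - x. Hence g | f, i.e. f ∈ (g).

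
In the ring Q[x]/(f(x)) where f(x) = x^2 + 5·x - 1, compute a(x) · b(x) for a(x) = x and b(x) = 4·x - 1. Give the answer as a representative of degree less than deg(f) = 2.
a · b ≡ 4 - 21·x (mod f(x))

First multiply in Q[x] without reducing: a · b = 4·x^2 - x. Now divide by f(x) = x^2 + 5·x - 1, eliminating the leading term at each step:
  leading term 4·x^2: subtract (4)·f(x) = 4·x^2 + 20·x - 4, leaving 4 - 21·x
The degree is now < 2, so this is the remainder. Hence a · b ≡ 4 - 21·x in Q[x]/(f).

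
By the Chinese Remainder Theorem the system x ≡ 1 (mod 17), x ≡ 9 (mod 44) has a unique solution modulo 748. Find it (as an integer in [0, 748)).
The moduli 17, 44 are pairwise coprime, so by the CRT there is a unique solution mod 17·44 = 748.
Solve by successive substitution. Start with x ≡ 1 (mod 17).
  Combine with x ≡ 9 (mod 44): write x = 1 + 17·t and require 1 + 17·t ≡ 9 (mod 44), i.e. 17·t ≡ 9 − 1 ≡ 8 (mod 44). Since 17^(−1) ≡ 13 (mod 44), t ≡ 13·8 ≡ 16 (mod 44). So x ≡ 1 + 17·16 = 273 (mod 748).
Unique solution in [0, 748): x = 273.

Final answer: x ≡ 273 (mod 748); the representative in [0, 748) is 273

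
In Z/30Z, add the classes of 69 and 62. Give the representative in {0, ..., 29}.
Reduce the summands first: 69 ≡ 9, 62 ≡ 2 (mod 30), so 69 + 62 ≡ 9 + 2 (mod 30). 9 + 2 = 11; 11 = 0·30 + 11, so (69 + 62) mod 30 = 11.

Final answer: 11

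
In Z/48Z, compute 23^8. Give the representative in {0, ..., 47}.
Use repeated squaring. Binary(8) = 1000. Walk through the bits of the exponent 8 left-to-right: at each bit after the leading one, square the running value, then multiply by 23 if the bit is 1 (always reducing mod 48):
  bit 1 = 1 (leading): start with 23.
  bit 2 = 0: square 23^2 = 529 ≡ 1 (mod 48).
  bit 3 = 0: square 1^2 = 1 (mod 48).
  bit 4 = 0: square 1^2 = 1 (mod 48).
Final value: 23^8 ≡ 1 (mod 48).

Final answer: 1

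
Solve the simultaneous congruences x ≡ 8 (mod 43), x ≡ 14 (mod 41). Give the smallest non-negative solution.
The moduli 43, 41 are pairwise coprime, so by the CRT there is a unique solution mod 43·41 = 1763.
Solve by successive substitution. Start with x ≡ 8 (mod 43).
  Combine with x ≡ 14 (mod 41): write x = 8 + 43·t and require 8 + 43·t ≡ 14 (mod 41), i.e. 43·t ≡ 14 − 8 ≡ 6 (mod 41). Since 43^(−1) ≡ 21 (mod 41) (43 ≡ 2 (mod 41)), t ≡ 21·6 ≡ 3 (mod 41). So x ≡ 8 + 43·3 = 137 (mod 1763).
Unique solution in [0, 1763): x = 137.

Final answer: x ≡ 137 (mod 1763); the representative in [0, 1763) is 137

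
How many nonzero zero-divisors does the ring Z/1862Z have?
In Z/1862Z each nonzero element is either a unit (gcd with 1862 is 1) or a zero-divisor (gcd > 1). The number of units is φ(1862): factorise 1862 = 2 · 7^2 · 19, so φ(1862) = (2 − 1) · (7^2 − 7^1) · (19 − 1) = 1 · 42 · 18 = 756. The nonzero elements number 1862 − 1 = 1861. Hence the nonzero zero-divisors number 1861 − 756 = 1105.

Final answer: Z/1862Z has 1105 nonzero zero-divisors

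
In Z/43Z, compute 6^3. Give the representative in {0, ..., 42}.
1

Use repeated squaring. Binary(3) = 11. Walk through the bits of the exponent 3 left-to-right: at each bit after the leading one, square the running value, then multiply by 6 if the bit is 1 (always reducing mod 43):
  bit 1 = 1 (leading): start with 6.
  bit 2 = 1: square 6^2 = 36; bit is 1, so multiply 36·6 = 216 ≡ 1 (mod 43).
Final value: 6^3 ≡ 1 (mod 43).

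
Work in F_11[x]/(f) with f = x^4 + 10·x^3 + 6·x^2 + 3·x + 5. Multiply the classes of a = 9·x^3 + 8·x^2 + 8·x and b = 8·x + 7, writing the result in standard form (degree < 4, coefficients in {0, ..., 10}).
Multiply as integer polynomials: a · b = 72·x^4 + 127·x^3 + 120·x^2 + 56·x. Reducing coefficients mod 11: a · b ≡ 6·x^4 + 6·x^3 + 10·x^2 + x. Now divide by f(x) = x^4 + 10·x^3 + 6·x^2 + 3·x + 5 in F_11[x], eliminating the leading term at each step:
  leading term 6·x^4: subtract (6)·f(x) = 6·x^4 + 5·x^3 + 3·x^2 + 7·x + 8, leaving x^3 + 7·x^2 + 5·x + 3 (coefficients mod 11)
The degree is now < 4, so this is the remainder. Hence a · b ≡ x^3 + 7·x^2 + 5·x + 3 in F_11[x]/(f).

Final answer: a · b ≡ x^3 + 7·x^2 + 5·x + 3 (mod f(x))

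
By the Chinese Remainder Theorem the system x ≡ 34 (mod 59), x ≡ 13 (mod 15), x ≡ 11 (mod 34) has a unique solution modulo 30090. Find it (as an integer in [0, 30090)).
The moduli 59, 15, 34 are pairwise coprime, so by the CRT there is a unique solution mod 59·15·34 = 30090.
Solve by successive substitution. Start with x ≡ 34 (mod 59).
  Combine with x ≡ 13 (mod 15): write x = 34 + 59·t and require 34 + 59·t ≡ 13 (mod 15), i.e. 59·t ≡ 13 − 34 ≡ 9 (mod 15). Since 59^(−1) ≡ 14 (mod 15) (59 ≡ 14 (mod 15)), t ≡ 14·9 ≡ 6 (mod 15). So x ≡ 34 + 59·6 = 388 (mod 885).
  Combine with x ≡ 11 (mod 34): write x = 388 + 885·t and require 388 + 885·t ≡ 11 (mod 34), i.e. 885·t ≡ 11 − 388 ≡ 31 (mod 34). Since 885^(−1) ≡ 1 (mod 34) (885 ≡ 1 (mod 34)), t ≡ 1·31 ≡ 31 (mod 34). So x ≡ 388 + 885·31 = 27823 (mod 30090).
Unique solution in [0, 30090): x = 27823.

Final answer: x ≡ 27823 (mod 30090); the representative in [0, 30090) is 27823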